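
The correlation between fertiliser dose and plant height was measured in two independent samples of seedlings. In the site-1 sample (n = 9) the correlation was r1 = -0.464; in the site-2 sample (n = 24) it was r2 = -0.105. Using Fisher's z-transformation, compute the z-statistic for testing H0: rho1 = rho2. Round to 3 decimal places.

Fisher z-transforms: z1 = atanh(-0.464) = -0.502397, z2 = atanh(-0.105) = -0.105388; difference d = -0.397009
Var(d) = 1/6 + 1/21 = 0.1666667 + 0.0476190 = 0.2142857
z = d/√Var(d) = -0.397009 / √0.2142857 = -0.397009 / 0.462910 = -0.858

-0.858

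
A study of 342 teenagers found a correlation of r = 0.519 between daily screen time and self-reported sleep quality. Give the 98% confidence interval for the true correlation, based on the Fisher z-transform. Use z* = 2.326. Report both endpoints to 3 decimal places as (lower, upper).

z_r = atanh(0.519) = 0.574970;  SE = 1/√(n−3) = 1/√339 = 0.054313
z-limits: 0.574970 ± 2.326·0.054313 = 0.574970 ± 0.126332 = [0.448638, 0.701302]
ρ-limits: (tanh 0.448638, tanh 0.701302) = (0.421, 0.605)

(0.421, 0.605)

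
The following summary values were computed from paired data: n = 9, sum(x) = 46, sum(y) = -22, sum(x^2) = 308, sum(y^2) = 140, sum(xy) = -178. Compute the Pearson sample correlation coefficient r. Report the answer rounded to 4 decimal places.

-0.8269

Numerator: nΣxy − (Σx)(Σy) = 9·(-178) − (46)(-22) = -590
Denominator: √[(nΣx²−(Σx)²)(nΣy²−(Σy)²)]
  nΣx²−(Σx)² = 9·308 − 2116 = 656;  nΣy²−(Σy)² = 9·140 − 484 = 776
  √(656·776) = √509056 = 713.4816
r = -590 / 713.4816 = -0.8269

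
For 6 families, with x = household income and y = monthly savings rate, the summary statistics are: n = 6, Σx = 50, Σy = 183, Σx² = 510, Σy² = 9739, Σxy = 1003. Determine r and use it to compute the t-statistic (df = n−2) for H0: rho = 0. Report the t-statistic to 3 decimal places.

Numerator: nΣxy − (Σx)(Σy) = 6·1003 − (50)(183) = -3132
Denominator: √[(nΣx²−(Σx)²)(nΣy²−(Σy)²)]
  nΣx²−(Σx)² = 6·510 − 2500 = 560;  nΣy²−(Σy)² = 6·9739 − 33489 = 24945
  √(560·24945) = √13969200 = 3737.5393
r = -3132 / 3737.5393 = -0.8380
t = r·√(n−2)/√(1−r²) = -0.8380·√4 / √(1−0.702244) = -1.676000 / 0.545670 = -3.071

-3.071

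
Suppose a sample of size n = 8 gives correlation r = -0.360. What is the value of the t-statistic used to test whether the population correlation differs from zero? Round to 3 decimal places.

t = r·√(n−2) / √(1−r²) with r = -0.360, n = 8
  = -0.360·√6 / √(1 − 0.129600)
  = -0.360·2.449490 / 0.932952
  = -0.881816 / 0.932952 = -0.945

-0.945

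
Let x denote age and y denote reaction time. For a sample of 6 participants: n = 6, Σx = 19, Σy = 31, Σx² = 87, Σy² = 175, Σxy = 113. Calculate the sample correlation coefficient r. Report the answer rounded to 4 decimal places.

Numerator: nΣxy − (Σx)(Σy) = 6·113 − (19)(31) = 89
Denominator: √[(nΣx²−(Σx)²)(nΣy²−(Σy)²)]
  nΣx²−(Σx)² = 6·87 − 361 = 161;  nΣy²−(Σy)² = 6·175 − 961 = 89
  √(161·89) = √14329 = 119.7038
r = 89 / 119.7038 = 0.7435

0.7435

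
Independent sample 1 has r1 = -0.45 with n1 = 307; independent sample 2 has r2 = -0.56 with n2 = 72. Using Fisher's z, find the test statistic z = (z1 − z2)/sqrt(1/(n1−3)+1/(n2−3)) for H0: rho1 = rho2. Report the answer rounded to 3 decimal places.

z1 = atanh(-0.45) = -0.484700,  z2 = atanh(-0.56) = -0.632833
SE = √(1/(n1−3) + 1/(n2−3)) = √(1/304 + 1/69) = √(0.0032895 + 0.0144928) = √0.0177823 = 0.133350
z = (z1 − z2)/SE = (-0.484700 − (-0.632833)) / 0.133350 = 0.148133 / 0.133350 = 1.111

1.111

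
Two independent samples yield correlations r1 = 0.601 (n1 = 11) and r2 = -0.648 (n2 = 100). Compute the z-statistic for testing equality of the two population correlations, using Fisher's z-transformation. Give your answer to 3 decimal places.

3.987

z1 = atanh(0.601) = 0.694711,  z2 = atanh(-0.648) = -0.771843
SE = √(1/(n1−3) + 1/(n2−3)) = √(1/8 + 1/97) = √(0.1250000 + 0.0103093) = √0.1353093 = 0.367844
z = (z1 − z2)/SE = (0.694711 − (-0.771843)) / 0.367844 = 1.466554 / 0.367844 = 3.987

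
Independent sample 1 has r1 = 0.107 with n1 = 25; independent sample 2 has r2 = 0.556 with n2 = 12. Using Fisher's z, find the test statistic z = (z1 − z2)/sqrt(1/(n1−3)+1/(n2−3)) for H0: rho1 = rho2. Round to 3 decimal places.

Fisher z-transforms: z1 = atanh(0.107) = 0.107411, z2 = atanh(0.556) = 0.627025; difference d = -0.519614
Var(d) = 1/22 + 1/9 = 0.0454545 + 0.1111111 = 0.1565656
z = d/√Var(d) = -0.519614 / √0.1565656 = -0.519614 / 0.395684 = -1.313

-1.313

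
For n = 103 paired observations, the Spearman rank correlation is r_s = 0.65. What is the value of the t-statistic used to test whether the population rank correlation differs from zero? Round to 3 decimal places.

8.596

1 − r_s² = 1 − 0.4225 = 0.5775;  √(1−r_s²) = 0.759934
√(n−2) = √101 = 10.049876
t = r_s·√(n−2)/√(1−r_s²) = 0.65 · 10.049876 / 0.759934 = 8.596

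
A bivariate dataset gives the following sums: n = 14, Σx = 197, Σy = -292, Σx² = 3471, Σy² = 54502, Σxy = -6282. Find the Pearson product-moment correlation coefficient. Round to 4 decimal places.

-0.3736

S_xy = nΣxy − ΣxΣy = 14·(-6282) − 197·(-292) = -87948 − (-57524) = -30424
S_xx = nΣx² − (Σx)² = 14·3471 − 197² = 48594 − 38809 = 9785
S_yy = nΣy² − (Σy)² = 14·54502 − (-292)² = 763028 − 85264 = 677764
r = S_xy / √(S_xx·S_yy) = -30424 / √(9785·677764) = -30424 / √6631920740 = -30424 / 81436.6057 = -0.3736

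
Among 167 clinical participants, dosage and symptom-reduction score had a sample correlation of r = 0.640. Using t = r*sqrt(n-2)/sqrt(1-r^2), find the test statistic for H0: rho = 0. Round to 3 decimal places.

t = r·√(n−2) / √(1−r²) with r = 0.640, n = 167
  = 0.640·√165 / √(1 − 0.409600)
  = 0.640·12.845233 / 0.768375
  = 8.220949 / 0.768375 = 10.699

10.699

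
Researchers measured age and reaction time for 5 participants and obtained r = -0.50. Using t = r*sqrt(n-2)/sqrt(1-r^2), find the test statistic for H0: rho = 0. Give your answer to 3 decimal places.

-1.000

t = r·√(n−2) / √(1−r²) with r = -0.50, n = 5
  = -0.50·√3 / √(1 − 0.2500)
  = -0.50·1.732051 / 0.866025
  = -0.866026 / 0.866025 = -1.000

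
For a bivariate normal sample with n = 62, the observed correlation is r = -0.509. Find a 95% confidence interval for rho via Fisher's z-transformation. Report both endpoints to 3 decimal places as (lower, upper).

(-0.673, -0.297)

Fisher z: z_r = atanh(r) = ½·ln((1+(-0.509))/(1−(-0.509))) = -0.561379
SE(z) = 1/√(n−3) = 1/√59 = 0.130189
95% ⇒ z* = 1.960; margin = 1.960·0.130189 = 0.255170
CI on z-scale: (-0.816549, -0.306209)
Back-transform: tanh(-0.816549) = -0.673187, tanh(-0.306209) = -0.296984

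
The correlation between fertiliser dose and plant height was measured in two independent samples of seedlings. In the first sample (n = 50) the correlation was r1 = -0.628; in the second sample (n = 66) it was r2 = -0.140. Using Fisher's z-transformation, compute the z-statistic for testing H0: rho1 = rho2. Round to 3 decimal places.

-3.098

z1 = atanh(-0.628) = -0.738107,  z2 = atanh(-0.140) = -0.140926
SE = √(1/(n1−3) + 1/(n2−3)) = √(1/47 + 1/63) = √(0.0212766 + 0.0158730) = √0.0371496 = 0.192742
z = (z1 − z2)/SE = (-0.738107 − (-0.140926)) / 0.192742 = -0.597181 / 0.192742 = -3.098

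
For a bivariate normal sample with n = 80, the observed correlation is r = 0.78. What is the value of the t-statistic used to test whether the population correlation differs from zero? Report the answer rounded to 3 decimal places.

t = r·√(n−2) / √(1−r²) with r = 0.78, n = 80
  = 0.78·√78 / √(1 − 0.6084)
  = 0.78·8.831761 / 0.625780
  = 6.888774 / 0.625780 = 11.008

11.008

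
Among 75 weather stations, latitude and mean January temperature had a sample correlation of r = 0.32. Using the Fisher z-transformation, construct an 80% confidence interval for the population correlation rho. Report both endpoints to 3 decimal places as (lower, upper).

z_r = atanh(0.32) = 0.331647;  SE = 1/√(n−3) = 1/√72 = 0.117851
z-limits: 0.331647 ± 1.282·0.117851 = 0.331647 ± 0.151085 = [0.180562, 0.482732]
ρ-limits: (tanh 0.180562, tanh 0.482732) = (0.179, 0.448)

(0.179, 0.448)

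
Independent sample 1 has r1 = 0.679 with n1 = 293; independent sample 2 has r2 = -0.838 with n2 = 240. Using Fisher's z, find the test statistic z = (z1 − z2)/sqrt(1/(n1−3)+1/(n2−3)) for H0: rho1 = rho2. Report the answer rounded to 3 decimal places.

z1 = atanh(0.679) = 0.827256,  z2 = atanh(-0.838) = -1.214418
SE = √(1/(n1−3) + 1/(n2−3)) = √(1/290 + 1/237) = √(0.0034483 + 0.0042194) = √0.0076677 = 0.087565
z = (z1 − z2)/SE = (0.827256 − (-1.214418)) / 0.087565 = 2.041674 / 0.087565 = 23.316

23.316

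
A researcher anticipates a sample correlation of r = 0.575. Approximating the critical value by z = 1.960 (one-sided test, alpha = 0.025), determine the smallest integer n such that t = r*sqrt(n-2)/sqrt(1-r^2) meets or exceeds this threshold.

Need r·√(n−2)/√(1−r²) ≥ 1.960
√(n−2) ≥ 1.960·√(1−0.330625) / 0.575 = 1.960·0.818153 / 0.575 = 2.7888
n−2 ≥ 7.7774  ⇒  n ≥ 9.7774
Smallest integer n = 10

10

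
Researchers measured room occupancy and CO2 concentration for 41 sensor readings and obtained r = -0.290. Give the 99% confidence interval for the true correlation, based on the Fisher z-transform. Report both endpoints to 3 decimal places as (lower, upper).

Fisher z: z_r = atanh(r) = ½·ln((1+(-0.290))/(1−(-0.290))) = -0.298566
SE(z) = 1/√(n−3) = 1/√38 = 0.162221
99% ⇒ z* = 2.576; margin = 2.576·0.162221 = 0.417881
CI on z-scale: (-0.716447, 0.119315)
Back-transform: tanh(-0.716447) = -0.614704, tanh(0.119315) = 0.118752

(-0.615, 0.119)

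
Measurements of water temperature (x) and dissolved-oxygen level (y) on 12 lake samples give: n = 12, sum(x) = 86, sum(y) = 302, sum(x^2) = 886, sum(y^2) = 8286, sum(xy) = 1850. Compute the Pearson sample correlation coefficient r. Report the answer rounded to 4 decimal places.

-0.7310

S_xy = nΣxy − ΣxΣy = 12·1850 − 86·302 = 22200 − 25972 = -3772
S_xx = nΣx² − (Σx)² = 12·886 − 86² = 10632 − 7396 = 3236
S_yy = nΣy² − (Σy)² = 12·8286 − 302² = 99432 − 91204 = 8228
r = S_xy / √(S_xx·S_yy) = -3772 / √(3236·8228) = -3772 / √26625808 = -3772 / 5160.0202 = -0.7310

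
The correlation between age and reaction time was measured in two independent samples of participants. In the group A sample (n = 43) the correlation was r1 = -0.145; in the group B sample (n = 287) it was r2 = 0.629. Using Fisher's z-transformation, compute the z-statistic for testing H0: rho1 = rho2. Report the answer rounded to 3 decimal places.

z1 = atanh(-0.145) = -0.146029,  z2 = atanh(0.629) = 0.739760
SE = √(1/(n1−3) + 1/(n2−3)) = √(1/40 + 1/284) = √(0.0250000 + 0.0035211) = √0.0285211 = 0.168882
z = (z1 − z2)/SE = (-0.146029 − 0.739760) / 0.168882 = -0.885789 / 0.168882 = -5.245

-5.245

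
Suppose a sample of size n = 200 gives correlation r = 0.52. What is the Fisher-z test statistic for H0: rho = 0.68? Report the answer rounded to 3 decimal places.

Fisher z: atanh(0.52) = 0.576340, atanh(0.68) = 0.829114
z = (z_r − z_0)·√(n−3) = (0.576340 − 0.829114)·√197 = -0.252774 · 14.035669 = -3.548

-3.548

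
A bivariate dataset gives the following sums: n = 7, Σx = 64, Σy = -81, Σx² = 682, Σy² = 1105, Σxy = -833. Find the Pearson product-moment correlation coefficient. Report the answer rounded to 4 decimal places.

-0.7252

Numerator: nΣxy − (Σx)(Σy) = 7·(-833) − (64)(-81) = -647
Denominator: √[(nΣx²−(Σx)²)(nΣy²−(Σy)²)]
  nΣx²−(Σx)² = 7·682 − 4096 = 678;  nΣy²−(Σy)² = 7·1105 − 6561 = 1174
  √(678·1174) = √795972 = 892.1726
r = -647 / 892.1726 = -0.7252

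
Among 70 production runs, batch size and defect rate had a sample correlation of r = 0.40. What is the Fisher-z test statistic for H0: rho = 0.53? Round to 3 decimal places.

z_r = atanh(0.40) = 0.423649,  z_0 = atanh(0.53) = 0.590145
SE = 1/√(n−3) = 1/√67 = 0.122169
z = (z_r − z_0)/SE = (0.423649 − 0.590145) / 0.122169 = -0.166496 / 0.122169 = -1.363

-1.363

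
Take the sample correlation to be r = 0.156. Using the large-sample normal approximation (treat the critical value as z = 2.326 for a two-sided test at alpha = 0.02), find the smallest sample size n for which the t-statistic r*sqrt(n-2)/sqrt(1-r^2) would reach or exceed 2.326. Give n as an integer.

r√(n−2)/√(1−r²) ≥ 2.326  ⇔  n−2 ≥ (2.326)²·(1−r²)/r²
(1−r²)/r² = (1−0.024336)/0.024336 = 40.0914
n ≥ 2 + 5.410276·40.0914 = 2 + 216.9055 = 218.9055
⌈218.9055⌉ = 219

219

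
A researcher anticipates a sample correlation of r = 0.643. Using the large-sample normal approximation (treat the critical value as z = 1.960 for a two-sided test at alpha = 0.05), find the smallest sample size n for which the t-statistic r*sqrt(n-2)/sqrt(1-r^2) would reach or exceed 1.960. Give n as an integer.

Need r·√(n−2)/√(1−r²) ≥ 1.960
√(n−2) ≥ 1.960·√(1−0.413449) / 0.643 = 1.960·0.765866 / 0.643 = 2.3345
n−2 ≥ 5.4499  ⇒  n ≥ 7.4499
Smallest integer n = 8

8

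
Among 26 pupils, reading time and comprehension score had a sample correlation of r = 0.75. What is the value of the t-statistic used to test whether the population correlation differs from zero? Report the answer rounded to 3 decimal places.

5.555

t = r·√(n−2) / √(1−r²) with r = 0.75, n = 26
  = 0.75·√24 / √(1 − 0.5625)
  = 0.75·4.898979 / 0.661438
  = 3.674234 / 0.661438 = 5.555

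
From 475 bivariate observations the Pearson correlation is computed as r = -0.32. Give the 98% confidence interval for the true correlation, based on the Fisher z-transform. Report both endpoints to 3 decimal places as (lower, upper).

(-0.413, -0.221)

z_r = atanh(-0.32) = -0.331647;  SE = 1/√(n−3) = 1/√472 = 0.046029
z-limits: -0.331647 ± 2.326·0.046029 = -0.331647 ± 0.107063 = [-0.438710, -0.224584]
ρ-limits: (tanh -0.438710, tanh -0.224584) = (-0.413, -0.221)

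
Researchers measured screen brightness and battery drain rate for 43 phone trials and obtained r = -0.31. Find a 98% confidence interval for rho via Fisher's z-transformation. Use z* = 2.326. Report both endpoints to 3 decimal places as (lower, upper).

(-0.597, 0.047)

z_r = atanh(-0.31) = -0.320545;  SE = 1/√(n−3) = 1/√40 = 0.158114
z-limits: -0.320545 ± 2.326·0.158114 = -0.320545 ± 0.367773 = [-0.688318, 0.047228]
ρ-limits: (tanh -0.688318, tanh 0.047228) = (-0.597, 0.047)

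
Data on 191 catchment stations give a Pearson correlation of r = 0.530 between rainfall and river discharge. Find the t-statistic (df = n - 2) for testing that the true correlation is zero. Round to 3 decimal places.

8.592

1 − r² = 1 − 0.280900 = 0.719100;  √(1−r²) = 0.847998
√(n−2) = √189 = 13.747727
t = r·√(n−2)/√(1−r²) = 0.530 · 13.747727 / 0.847998 = 8.592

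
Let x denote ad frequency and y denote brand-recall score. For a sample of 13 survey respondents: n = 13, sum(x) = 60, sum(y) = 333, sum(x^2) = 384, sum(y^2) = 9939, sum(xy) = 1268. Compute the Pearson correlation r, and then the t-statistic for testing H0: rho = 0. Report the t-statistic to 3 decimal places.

Numerator: nΣxy − (Σx)(Σy) = 13·1268 − (60)(333) = -3496
Denominator: √[(nΣx²−(Σx)²)(nΣy²−(Σy)²)]
  nΣx²−(Σx)² = 13·384 − 3600 = 1392;  nΣy²−(Σy)² = 13·9939 − 110889 = 18318
  √(1392·18318) = √25498656 = 5049.6194
r = -3496 / 5049.6194 = -0.6923
t = r·√(n−2)/√(1−r²) = -0.6923·√11 / √(1−0.479279) = -2.296099 / 0.721610 = -3.182

-3.182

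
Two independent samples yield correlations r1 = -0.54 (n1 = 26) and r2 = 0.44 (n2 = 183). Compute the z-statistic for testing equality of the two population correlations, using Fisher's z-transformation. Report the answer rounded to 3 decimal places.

-4.861

Fisher z-transforms: z1 = atanh(-0.54) = -0.604156, z2 = atanh(0.44) = 0.472231; difference d = -1.076387
Var(d) = 1/23 + 1/180 = 0.0434783 + 0.0055556 = 0.0490339
z = d/√Var(d) = -1.076387 / √0.0490339 = -1.076387 / 0.221436 = -4.861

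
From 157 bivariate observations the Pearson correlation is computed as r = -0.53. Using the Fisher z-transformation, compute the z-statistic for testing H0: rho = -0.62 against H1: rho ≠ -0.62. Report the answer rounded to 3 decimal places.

1.674

z_r = atanh(-0.53) = -0.590145,  z_0 = atanh(-0.62) = -0.725005
SE = 1/√(n−3) = 1/√154 = 0.080582
z = (z_r − z_0)/SE = (-0.590145 − (-0.725005)) / 0.080582 = 0.134860 / 0.080582 = 1.674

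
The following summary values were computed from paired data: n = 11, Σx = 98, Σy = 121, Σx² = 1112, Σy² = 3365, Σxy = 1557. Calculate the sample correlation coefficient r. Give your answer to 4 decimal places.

Numerator: nΣxy − (Σx)(Σy) = 11·1557 − (98)(121) = 5269
Denominator: √[(nΣx²−(Σx)²)(nΣy²−(Σy)²)]
  nΣx²−(Σx)² = 11·1112 − 9604 = 2628;  nΣy²−(Σy)² = 11·3365 − 14641 = 22374
  √(2628·22374) = √58798872 = 7668.0423
r = 5269 / 7668.0423 = 0.6871

0.6871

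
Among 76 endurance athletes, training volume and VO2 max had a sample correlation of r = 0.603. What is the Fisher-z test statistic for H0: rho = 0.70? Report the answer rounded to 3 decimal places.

-1.448

Fisher z: atanh(0.603) = 0.697848, atanh(0.70) = 0.867301
z = (z_r − z_0)·√(n−3) = (0.697848 − 0.867301)·√73 = -0.169453 · 8.544004 = -1.448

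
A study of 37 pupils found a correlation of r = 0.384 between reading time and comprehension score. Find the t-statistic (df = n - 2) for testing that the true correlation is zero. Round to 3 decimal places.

1 − r² = 1 − 0.147456 = 0.852544;  √(1−r²) = 0.923333
√(n−2) = √35 = 5.916080
t = r·√(n−2)/√(1−r²) = 0.384 · 5.916080 / 0.923333 = 2.460

2.460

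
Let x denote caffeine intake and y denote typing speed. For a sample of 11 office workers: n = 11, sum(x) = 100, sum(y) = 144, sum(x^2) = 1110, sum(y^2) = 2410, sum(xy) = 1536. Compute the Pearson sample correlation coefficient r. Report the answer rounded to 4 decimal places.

0.6987

Numerator: nΣxy − (Σx)(Σy) = 11·1536 − (100)(144) = 2496
Denominator: √[(nΣx²−(Σx)²)(nΣy²−(Σy)²)]
  nΣx²−(Σx)² = 11·1110 − 10000 = 2210;  nΣy²−(Σy)² = 11·2410 − 20736 = 5774
  √(2210·5774) = √12760540 = 3572.1898
r = 2496 / 3572.1898 = 0.6987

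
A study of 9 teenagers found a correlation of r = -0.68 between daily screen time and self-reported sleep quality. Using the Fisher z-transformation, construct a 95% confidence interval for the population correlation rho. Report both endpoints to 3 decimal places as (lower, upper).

z_r = atanh(-0.68) = -0.829114;  SE = 1/√(n−3) = 1/√6 = 0.408248
z-limits: -0.829114 ± 1.960·0.408248 = -0.829114 ± 0.800166 = [-1.629280, -0.028948]
ρ-limits: (tanh -1.629280, tanh -0.028948) = (-0.926, -0.029)

(-0.926, -0.029)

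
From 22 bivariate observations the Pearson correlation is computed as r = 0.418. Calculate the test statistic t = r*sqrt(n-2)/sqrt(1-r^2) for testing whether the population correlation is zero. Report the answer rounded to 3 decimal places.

t = r·√(n−2) / √(1−r²) with r = 0.418, n = 22
  = 0.418·√20 / √(1 − 0.174724)
  = 0.418·4.472136 / 0.908447
  = 1.869353 / 0.908447 = 2.058

2.058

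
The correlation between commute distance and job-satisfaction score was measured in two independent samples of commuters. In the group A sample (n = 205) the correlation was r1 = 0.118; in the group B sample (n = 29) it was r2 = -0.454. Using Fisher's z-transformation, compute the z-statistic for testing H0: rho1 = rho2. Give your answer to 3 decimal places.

2.919

Fisher z-transforms: z1 = atanh(0.118) = 0.118552, z2 = atanh(-0.454) = -0.489727; difference d = 0.608279
Var(d) = 1/202 + 1/26 = 0.0049505 + 0.0384615 = 0.0434120
z = d/√Var(d) = 0.608279 / √0.0434120 = 0.608279 / 0.208355 = 2.919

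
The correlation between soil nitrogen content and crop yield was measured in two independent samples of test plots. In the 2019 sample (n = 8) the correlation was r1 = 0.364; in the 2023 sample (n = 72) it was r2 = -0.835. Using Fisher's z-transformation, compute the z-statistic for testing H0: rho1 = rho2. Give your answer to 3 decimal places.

Fisher z-transforms: z1 = atanh(0.364) = 0.381489, z2 = atanh(-0.835) = -1.204427; difference d = 1.585916
Var(d) = 1/5 + 1/69 = 0.2000000 + 0.0144928 = 0.2144928
z = d/√Var(d) = 1.585916 / √0.2144928 = 1.585916 / 0.463134 = 3.424

3.424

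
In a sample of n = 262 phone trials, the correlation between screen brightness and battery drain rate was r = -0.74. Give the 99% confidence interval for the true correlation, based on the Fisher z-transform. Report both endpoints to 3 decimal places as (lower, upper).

(-0.804, -0.659)

z_r = atanh(-0.74) = -0.950479;  SE = 1/√(n−3) = 1/√259 = 0.062137
z-limits: -0.950479 ± 2.576·0.062137 = -0.950479 ± 0.160065 = [-1.110544, -0.790414]
ρ-limits: (tanh -1.110544, tanh -0.790414) = (-0.804, -0.659)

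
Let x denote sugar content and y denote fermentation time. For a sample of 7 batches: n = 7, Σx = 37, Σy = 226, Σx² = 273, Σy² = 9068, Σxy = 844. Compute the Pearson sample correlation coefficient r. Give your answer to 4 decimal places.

S_xy = nΣxy − ΣxΣy = 7·844 − 37·226 = 5908 − 8362 = -2454
S_xx = nΣx² − (Σx)² = 7·273 − 37² = 1911 − 1369 = 542
S_yy = nΣy² − (Σy)² = 7·9068 − 226² = 63476 − 51076 = 12400
r = S_xy / √(S_xx·S_yy) = -2454 / √(542·12400) = -2454 / √6720800 = -2454 / 2592.4506 = -0.9466

-0.9466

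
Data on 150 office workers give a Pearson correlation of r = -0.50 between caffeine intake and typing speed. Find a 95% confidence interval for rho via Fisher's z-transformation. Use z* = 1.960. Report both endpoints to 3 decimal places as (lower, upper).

(-0.611, -0.369)

Fisher z: z_r = atanh(r) = ½·ln((1+(-0.50))/(1−(-0.50))) = -0.549306
SE(z) = 1/√(n−3) = 1/√147 = 0.082479
95% ⇒ z* = 1.960; margin = 1.960·0.082479 = 0.161659
CI on z-scale: (-0.710965, -0.387647)
Back-transform: tanh(-0.710965) = -0.611282, tanh(-0.387647) = -0.369330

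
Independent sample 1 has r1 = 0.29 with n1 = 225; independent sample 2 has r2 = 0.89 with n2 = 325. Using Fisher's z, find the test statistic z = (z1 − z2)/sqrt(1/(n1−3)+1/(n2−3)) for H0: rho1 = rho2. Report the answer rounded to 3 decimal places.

-12.877

Fisher z-transforms: z1 = atanh(0.29) = 0.298566, z2 = atanh(0.89) = 1.421926; difference d = -1.123360
Var(d) = 1/222 + 1/322 = 0.0045045 + 0.0031056 = 0.0076101
z = d/√Var(d) = -1.123360 / √0.0076101 = -1.123360 / 0.087236 = -12.877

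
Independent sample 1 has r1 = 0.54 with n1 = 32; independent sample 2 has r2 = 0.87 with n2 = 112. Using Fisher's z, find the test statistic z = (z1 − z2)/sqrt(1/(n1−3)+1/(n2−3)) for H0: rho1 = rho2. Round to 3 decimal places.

z1 = atanh(0.54) = 0.604156,  z2 = atanh(0.87) = 1.333080
SE = √(1/(n1−3) + 1/(n2−3)) = √(1/29 + 1/109) = √(0.0344828 + 0.0091743) = √0.0436571 = 0.208943
z = (z1 − z2)/SE = (0.604156 − 1.333080) / 0.208943 = -0.728924 / 0.208943 = -3.489

-3.489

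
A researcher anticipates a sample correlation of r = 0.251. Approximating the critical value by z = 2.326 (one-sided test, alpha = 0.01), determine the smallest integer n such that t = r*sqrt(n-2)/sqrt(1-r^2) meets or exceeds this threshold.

83

Need r·√(n−2)/√(1−r²) ≥ 2.326
√(n−2) ≥ 2.326·√(1−0.063001) / 0.251 = 2.326·0.967987 / 0.251 = 8.9703
n−2 ≥ 80.4663  ⇒  n ≥ 82.4663
Smallest integer n = 83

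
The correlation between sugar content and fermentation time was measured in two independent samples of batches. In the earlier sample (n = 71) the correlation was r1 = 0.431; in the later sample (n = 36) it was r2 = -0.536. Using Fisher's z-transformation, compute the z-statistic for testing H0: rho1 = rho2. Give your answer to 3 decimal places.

Fisher z-transforms: z1 = atanh(0.431) = 0.461124, z2 = atanh(-0.536) = -0.598526; difference d = 1.059650
Var(d) = 1/68 + 1/33 = 0.0147059 + 0.0303030 = 0.0450089
z = d/√Var(d) = 1.059650 / √0.0450089 = 1.059650 / 0.212153 = 4.995

4.995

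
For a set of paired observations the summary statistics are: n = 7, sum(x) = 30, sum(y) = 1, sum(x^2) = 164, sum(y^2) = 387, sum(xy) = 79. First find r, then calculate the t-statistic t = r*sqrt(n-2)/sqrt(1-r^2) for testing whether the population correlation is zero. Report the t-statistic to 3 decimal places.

S_xy = nΣxy − ΣxΣy = 7·79 − 30·1 = 553 − 30 = 523
S_xx = nΣx² − (Σx)² = 7·164 − 30² = 1148 − 900 = 248
S_yy = nΣy² − (Σy)² = 7·387 − 1² = 2709 − 1 = 2708
r = S_xy / √(S_xx·S_yy) = 523 / √(248·2708) = 523 / √671584 = 523 / 819.5023 = 0.6382
t = r·√(n−2)/√(1−r²) = 0.6382·√5 / √(1−0.407299) = 1.427059 / 0.769871 = 1.854

1.854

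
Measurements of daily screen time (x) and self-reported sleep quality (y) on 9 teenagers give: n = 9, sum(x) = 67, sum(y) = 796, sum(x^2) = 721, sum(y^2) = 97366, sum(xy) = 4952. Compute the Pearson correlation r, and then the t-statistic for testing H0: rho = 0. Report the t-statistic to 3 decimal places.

S_xy = nΣxy − ΣxΣy = 9·4952 − 67·796 = 44568 − 53332 = -8764
S_xx = nΣx² − (Σx)² = 9·721 − 67² = 6489 − 4489 = 2000
S_yy = nΣy² − (Σy)² = 9·97366 − 796² = 876294 − 633616 = 242678
r = S_xy / √(S_xx·S_yy) = -8764 / √(2000·242678) = -8764 / √485356000 = -8764 / 22030.7966 = -0.3978
t = r·√(n−2)/√(1−r²) = -0.3978·√7 / √(1−0.158245) = -1.052480 / 0.917472 = -1.147

-1.147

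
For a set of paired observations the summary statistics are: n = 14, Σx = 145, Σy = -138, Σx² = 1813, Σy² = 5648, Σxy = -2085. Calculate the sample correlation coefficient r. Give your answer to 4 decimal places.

Numerator: nΣxy − (Σx)(Σy) = 14·(-2085) − (145)(-138) = -9180
Denominator: √[(nΣx²−(Σx)²)(nΣy²−(Σy)²)]
  nΣx²−(Σx)² = 14·1813 − 21025 = 4357;  nΣy²−(Σy)² = 14·5648 − 19044 = 60028
  √(4357·60028) = √261541996 = 16172.2601
r = -9180 / 16172.2601 = -0.5676

-0.5676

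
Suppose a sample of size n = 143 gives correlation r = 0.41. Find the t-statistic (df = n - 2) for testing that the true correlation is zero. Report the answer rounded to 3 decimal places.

5.338

1 − r² = 1 − 0.1681 = 0.8319;  √(1−r²) = 0.912086
√(n−2) = √141 = 11.874342
t = r·√(n−2)/√(1−r²) = 0.41 · 11.874342 / 0.912086 = 5.338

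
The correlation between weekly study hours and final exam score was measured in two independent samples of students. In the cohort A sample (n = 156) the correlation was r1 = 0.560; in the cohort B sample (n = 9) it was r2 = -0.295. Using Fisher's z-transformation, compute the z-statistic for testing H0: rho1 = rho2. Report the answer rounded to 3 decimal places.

z1 = atanh(0.560) = 0.632833,  z2 = atanh(-0.295) = -0.304034
SE = √(1/(n1−3) + 1/(n2−3)) = √(1/153 + 1/6) = √(0.0065359 + 0.1666667) = √0.1732026 = 0.416176
z = (z1 − z2)/SE = (0.632833 − (-0.304034)) / 0.416176 = 0.936867 / 0.416176 = 2.251

2.251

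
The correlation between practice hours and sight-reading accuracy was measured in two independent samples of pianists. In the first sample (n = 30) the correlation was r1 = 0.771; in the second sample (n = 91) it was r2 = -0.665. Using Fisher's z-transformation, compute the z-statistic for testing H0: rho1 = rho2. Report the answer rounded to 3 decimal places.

Fisher z-transforms: z1 = atanh(0.771) = 1.022789, z2 = atanh(-0.665) = -0.801725; difference d = 1.824514
Var(d) = 1/27 + 1/88 = 0.0370370 + 0.0113636 = 0.0484006
z = d/√Var(d) = 1.824514 / √0.0484006 = 1.824514 / 0.220001 = 8.293

8.293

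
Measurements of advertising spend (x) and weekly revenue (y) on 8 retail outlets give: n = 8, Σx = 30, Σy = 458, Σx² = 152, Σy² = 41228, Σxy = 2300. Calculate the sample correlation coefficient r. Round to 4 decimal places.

0.7566

Numerator: nΣxy − (Σx)(Σy) = 8·2300 − (30)(458) = 4660
Denominator: √[(nΣx²−(Σx)²)(nΣy²−(Σy)²)]
  nΣx²−(Σx)² = 8·152 − 900 = 316;  nΣy²−(Σy)² = 8·41228 − 209764 = 120060
  √(316·120060) = √37938960 = 6159.4610
r = 4660 / 6159.4610 = 0.7566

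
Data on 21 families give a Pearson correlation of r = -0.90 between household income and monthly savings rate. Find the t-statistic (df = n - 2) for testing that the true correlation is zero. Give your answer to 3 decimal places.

-9.000

t = r·√(n−2) / √(1−r²) with r = -0.90, n = 21
  = -0.90·√19 / √(1 − 0.8100)
  = -0.90·4.358899 / 0.435890
  = -3.923009 / 0.435890 = -9.000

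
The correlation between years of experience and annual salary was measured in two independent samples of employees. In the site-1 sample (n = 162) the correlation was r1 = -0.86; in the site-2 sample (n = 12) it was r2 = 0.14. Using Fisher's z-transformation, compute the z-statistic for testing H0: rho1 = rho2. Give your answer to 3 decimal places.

z1 = atanh(-0.86) = -1.293345,  z2 = atanh(0.14) = 0.140926
SE = √(1/(n1−3) + 1/(n2−3)) = √(1/159 + 1/9) = √(0.0062893 + 0.1111111) = √0.1174004 = 0.342637
z = (z1 − z2)/SE = (-1.293345 − 0.140926) / 0.342637 = -1.434271 / 0.342637 = -4.186

-4.186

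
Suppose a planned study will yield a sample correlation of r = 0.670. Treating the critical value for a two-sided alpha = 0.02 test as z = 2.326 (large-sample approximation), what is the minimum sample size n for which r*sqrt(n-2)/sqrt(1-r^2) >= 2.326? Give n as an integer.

9

r√(n−2)/√(1−r²) ≥ 2.326  ⇔  n−2 ≥ (2.326)²·(1−r²)/r²
(1−r²)/r² = (1−0.448900)/0.448900 = 1.2277
n ≥ 2 + 5.410276·1.2277 = 2 + 6.6422 = 8.6422
⌈8.6422⌉ = 9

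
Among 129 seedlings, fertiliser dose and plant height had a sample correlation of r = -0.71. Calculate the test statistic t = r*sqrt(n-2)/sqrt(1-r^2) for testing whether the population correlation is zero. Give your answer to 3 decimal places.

-11.362

t = r·√(n−2) / √(1−r²) with r = -0.71, n = 129
  = -0.71·√127 / √(1 − 0.5041)
  = -0.71·11.269428 / 0.704202
  = -8.001294 / 0.704202 = -11.362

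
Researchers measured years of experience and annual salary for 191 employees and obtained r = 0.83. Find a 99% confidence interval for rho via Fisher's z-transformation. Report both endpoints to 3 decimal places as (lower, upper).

z_r = atanh(0.83) = 1.188136;  SE = 1/√(n−3) = 1/√188 = 0.072932
z-limits: 1.188136 ± 2.576·0.072932 = 1.188136 ± 0.187873 = [1.000263, 1.376009]
ρ-limits: (tanh 1.000263, tanh 1.376009) = (0.762, 0.880)

(0.762, 0.880)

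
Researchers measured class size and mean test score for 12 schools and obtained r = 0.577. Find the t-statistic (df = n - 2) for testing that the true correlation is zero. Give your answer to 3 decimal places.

2.234

1 − r² = 1 − 0.332929 = 0.667071;  √(1−r²) = 0.816744
√(n−2) = √10 = 3.162278
t = r·√(n−2)/√(1−r²) = 0.577 · 3.162278 / 0.816744 = 2.234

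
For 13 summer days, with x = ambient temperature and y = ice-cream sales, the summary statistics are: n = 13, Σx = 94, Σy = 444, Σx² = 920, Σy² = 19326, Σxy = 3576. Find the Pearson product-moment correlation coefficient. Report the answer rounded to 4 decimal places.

Numerator: nΣxy − (Σx)(Σy) = 13·3576 − (94)(444) = 4752
Denominator: √[(nΣx²−(Σx)²)(nΣy²−(Σy)²)]
  nΣx²−(Σx)² = 13·920 − 8836 = 3124;  nΣy²−(Σy)² = 13·19326 − 197136 = 54102
  √(3124·54102) = √169014648 = 13000.5634
r = 4752 / 13000.5634 = 0.3655

0.3655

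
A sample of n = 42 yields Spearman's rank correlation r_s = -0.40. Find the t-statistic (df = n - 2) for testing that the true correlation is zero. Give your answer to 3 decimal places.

1 − r_s² = 1 − 0.1600 = 0.8400;  √(1−r_s²) = 0.916515
√(n−2) = √40 = 6.324555
t = r_s·√(n−2)/√(1−r_s²) = -0.40 · 6.324555 / 0.916515 = -2.760

-2.760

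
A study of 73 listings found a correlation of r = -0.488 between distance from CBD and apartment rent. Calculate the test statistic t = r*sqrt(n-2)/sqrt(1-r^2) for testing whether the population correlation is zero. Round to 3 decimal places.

-4.711

1 − r² = 1 − 0.238144 = 0.761856;  √(1−r²) = 0.872844
√(n−2) = √71 = 8.426150
t = r·√(n−2)/√(1−r²) = -0.488 · 8.426150 / 0.872844 = -4.711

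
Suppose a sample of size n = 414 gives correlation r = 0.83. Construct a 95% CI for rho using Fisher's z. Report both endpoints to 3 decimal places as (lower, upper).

(0.797, 0.858)

z_r = atanh(0.83) = 1.188136;  SE = 1/√(n−3) = 1/√411 = 0.049326
z-limits: 1.188136 ± 1.960·0.049326 = 1.188136 ± 0.096679 = [1.091457, 1.284815]
ρ-limits: (tanh 1.091457, tanh 1.284815) = (0.797, 0.858)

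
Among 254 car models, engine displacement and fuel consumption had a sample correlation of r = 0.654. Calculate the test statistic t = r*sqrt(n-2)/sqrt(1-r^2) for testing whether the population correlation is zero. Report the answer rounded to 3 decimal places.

t = r·√(n−2) / √(1−r²) with r = 0.654, n = 254
  = 0.654·√252 / √(1 − 0.427716)
  = 0.654·15.874508 / 0.756495
  = 10.381928 / 0.756495 = 13.724

13.724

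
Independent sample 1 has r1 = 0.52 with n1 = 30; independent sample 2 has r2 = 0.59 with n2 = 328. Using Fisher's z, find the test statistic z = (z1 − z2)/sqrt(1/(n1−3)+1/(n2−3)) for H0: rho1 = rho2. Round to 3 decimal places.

z1 = atanh(0.52) = 0.576340,  z2 = atanh(0.59) = 0.677666
SE = √(1/(n1−3) + 1/(n2−3)) = √(1/27 + 1/325) = √(0.0370370 + 0.0030769) = √0.0401139 = 0.200285
z = (z1 − z2)/SE = (0.576340 − 0.677666) / 0.200285 = -0.101326 / 0.200285 = -0.506

-0.506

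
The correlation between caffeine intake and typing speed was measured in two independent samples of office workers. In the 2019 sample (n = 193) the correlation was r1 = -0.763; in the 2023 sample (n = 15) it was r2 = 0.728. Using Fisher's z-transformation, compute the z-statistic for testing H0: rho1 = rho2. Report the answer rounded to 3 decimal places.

-6.477

z1 = atanh(-0.763) = -1.003356,  z2 = atanh(0.728) = 0.924459
SE = √(1/(n1−3) + 1/(n2−3)) = √(1/190 + 1/12) = √(0.0052632 + 0.0833333) = √0.0885965 = 0.297652
z = (z1 − z2)/SE = (-1.003356 − 0.924459) / 0.297652 = -1.927815 / 0.297652 = -6.477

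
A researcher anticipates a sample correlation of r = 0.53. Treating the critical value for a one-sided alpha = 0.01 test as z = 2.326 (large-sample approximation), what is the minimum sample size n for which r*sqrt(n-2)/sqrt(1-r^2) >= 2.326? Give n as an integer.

16

r√(n−2)/√(1−r²) ≥ 2.326  ⇔  n−2 ≥ (2.326)²·(1−r²)/r²
(1−r²)/r² = (1−0.2809)/0.2809 = 2.5600
n ≥ 2 + 5.410276·2.5600 = 2 + 13.8503 = 15.8503
⌈15.8503⌉ = 16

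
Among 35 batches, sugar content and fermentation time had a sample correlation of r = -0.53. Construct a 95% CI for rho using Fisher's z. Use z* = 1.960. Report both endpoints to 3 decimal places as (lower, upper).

z_r = atanh(-0.53) = -0.590145;  SE = 1/√(n−3) = 1/√32 = 0.176777
z-limits: -0.590145 ± 1.960·0.176777 = -0.590145 ± 0.346483 = [-0.936628, -0.243662]
ρ-limits: (tanh -0.936628, tanh -0.243662) = (-0.734, -0.239)

(-0.734, -0.239)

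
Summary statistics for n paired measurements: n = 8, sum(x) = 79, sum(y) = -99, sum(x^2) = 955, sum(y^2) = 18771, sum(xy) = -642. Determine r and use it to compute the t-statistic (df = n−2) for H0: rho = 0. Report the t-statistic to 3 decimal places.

0.478

S_xy = nΣxy − ΣxΣy = 8·(-642) − 79·(-99) = -5136 − (-7821) = 2685
S_xx = nΣx² − (Σx)² = 8·955 − 79² = 7640 − 6241 = 1399
S_yy = nΣy² − (Σy)² = 8·18771 − (-99)² = 150168 − 9801 = 140367
r = S_xy / √(S_xx·S_yy) = 2685 / √(1399·140367) = 2685 / √196373433 = 2685 / 14013.3305 = 0.1916
t = r·√(n−2)/√(1−r²) = 0.1916·√6 / √(1−0.036711) = 0.469322 / 0.981473 = 0.478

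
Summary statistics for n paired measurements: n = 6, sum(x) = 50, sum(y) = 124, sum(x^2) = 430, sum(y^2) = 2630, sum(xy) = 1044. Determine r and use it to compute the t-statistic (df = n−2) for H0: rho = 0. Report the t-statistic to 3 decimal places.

0.762

S_xy = nΣxy − ΣxΣy = 6·1044 − 50·124 = 6264 − 6200 = 64
S_xx = nΣx² − (Σx)² = 6·430 − 50² = 2580 − 2500 = 80
S_yy = nΣy² − (Σy)² = 6·2630 − 124² = 15780 − 15376 = 404
r = S_xy / √(S_xx·S_yy) = 64 / √(80·404) = 64 / √32320 = 64 / 179.7776 = 0.3560
t = r·√(n−2)/√(1−r²) = 0.3560·√4 / √(1−0.126736) = 0.712000 / 0.934486 = 0.762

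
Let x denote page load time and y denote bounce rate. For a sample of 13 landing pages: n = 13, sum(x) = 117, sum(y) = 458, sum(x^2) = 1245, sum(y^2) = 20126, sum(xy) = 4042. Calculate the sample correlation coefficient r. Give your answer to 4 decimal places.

-0.0914

S_xy = nΣxy − ΣxΣy = 13·4042 − 117·458 = 52546 − 53586 = -1040
S_xx = nΣx² − (Σx)² = 13·1245 − 117² = 16185 − 13689 = 2496
S_yy = nΣy² − (Σy)² = 13·20126 − 458² = 261638 − 209764 = 51874
r = S_xy / √(S_xx·S_yy) = -1040 / √(2496·51874) = -1040 / √129477504 = -1040 / 11378.8182 = -0.0914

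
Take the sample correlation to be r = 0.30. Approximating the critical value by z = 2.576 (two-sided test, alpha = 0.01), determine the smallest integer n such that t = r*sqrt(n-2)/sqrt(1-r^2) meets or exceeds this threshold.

70

r√(n−2)/√(1−r²) ≥ 2.576  ⇔  n−2 ≥ (2.576)²·(1−r²)/r²
(1−r²)/r² = (1−0.0900)/0.0900 = 10.1111
n ≥ 2 + 6.635776·10.1111 = 2 + 67.0950 = 69.0950
⌈69.0950⌉ = 70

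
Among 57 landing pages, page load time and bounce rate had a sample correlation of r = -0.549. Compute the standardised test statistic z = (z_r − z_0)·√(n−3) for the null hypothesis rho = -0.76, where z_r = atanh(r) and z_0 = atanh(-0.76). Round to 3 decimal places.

z_r = atanh(-0.549) = -0.616949,  z_0 = atanh(-0.76) = -0.996215
SE = 1/√(n−3) = 1/√54 = 0.136083
z = (z_r − z_0)/SE = (-0.616949 − (-0.996215)) / 0.136083 = 0.379266 / 0.136083 = 2.787

2.787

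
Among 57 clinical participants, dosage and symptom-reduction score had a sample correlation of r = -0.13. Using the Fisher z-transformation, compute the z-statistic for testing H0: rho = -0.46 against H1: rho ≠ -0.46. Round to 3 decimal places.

z_r = atanh(-0.13) = -0.130740,  z_0 = atanh(-0.46) = -0.497311
SE = 1/√(n−3) = 1/√54 = 0.136083
z = (z_r − z_0)/SE = (-0.130740 − (-0.497311)) / 0.136083 = 0.366571 / 0.136083 = 2.694

2.694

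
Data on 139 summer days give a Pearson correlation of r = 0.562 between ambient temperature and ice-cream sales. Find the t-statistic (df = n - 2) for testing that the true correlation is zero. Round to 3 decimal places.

7.953

t = r·√(n−2) / √(1−r²) with r = 0.562, n = 139
  = 0.562·√137 / √(1 − 0.315844)
  = 0.562·11.704700 / 0.827137
  = 6.578041 / 0.827137 = 7.953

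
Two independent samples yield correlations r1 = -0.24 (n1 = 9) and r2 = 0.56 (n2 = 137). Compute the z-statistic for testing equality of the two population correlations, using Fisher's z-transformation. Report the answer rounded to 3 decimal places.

-2.103

z1 = atanh(-0.24) = -0.244774,  z2 = atanh(0.56) = 0.632833
SE = √(1/(n1−3) + 1/(n2−3)) = √(1/6 + 1/134) = √(0.1666667 + 0.0074627) = √0.1741294 = 0.417288
z = (z1 − z2)/SE = (-0.244774 − 0.632833) / 0.417288 = -0.877607 / 0.417288 = -2.103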